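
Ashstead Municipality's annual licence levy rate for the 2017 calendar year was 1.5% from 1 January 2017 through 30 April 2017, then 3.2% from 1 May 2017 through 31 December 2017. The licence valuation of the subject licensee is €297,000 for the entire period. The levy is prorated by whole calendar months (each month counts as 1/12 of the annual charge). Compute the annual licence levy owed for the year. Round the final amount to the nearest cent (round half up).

1 January – 30 April 2017: 4 months at 1.5% → €297,000 × 1.5% × 4/12 = €1,485.0000
1 May – 31 December 2017: 8 months at 3.2% → €297,000 × 3.2% × 8/12 = €6,336.0000
Total = €7,821.0000

€7,821.00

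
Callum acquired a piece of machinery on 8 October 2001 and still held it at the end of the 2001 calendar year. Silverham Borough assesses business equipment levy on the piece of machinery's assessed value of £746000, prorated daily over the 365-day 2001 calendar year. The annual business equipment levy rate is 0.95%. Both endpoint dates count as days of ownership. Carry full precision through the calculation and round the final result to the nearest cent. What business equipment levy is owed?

£1650.40

Days held (8 October – 31 December 2001): 85 out of 365
Tax = £746000 × 0.95% × 85/365 = £1650.3973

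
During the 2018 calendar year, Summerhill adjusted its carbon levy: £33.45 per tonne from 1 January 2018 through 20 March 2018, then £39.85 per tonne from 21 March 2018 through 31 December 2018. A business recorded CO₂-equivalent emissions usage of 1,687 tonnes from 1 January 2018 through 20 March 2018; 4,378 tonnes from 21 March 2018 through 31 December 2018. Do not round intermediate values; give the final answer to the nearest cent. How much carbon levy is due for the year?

1 January – 20 March 2018: 1,687 tonnes at £33.45/tonne → £56,430.15
21 March – 31 December 2018: 4,378 tonnes at £39.85/tonne → £174,463.30

£230,893.45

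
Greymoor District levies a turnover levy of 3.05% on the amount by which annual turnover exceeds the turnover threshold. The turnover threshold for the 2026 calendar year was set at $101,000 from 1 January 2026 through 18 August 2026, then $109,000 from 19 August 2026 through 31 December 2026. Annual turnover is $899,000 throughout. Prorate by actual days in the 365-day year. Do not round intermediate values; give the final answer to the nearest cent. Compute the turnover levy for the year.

$24,248.75

1 January – 18 August 2026: 230 days, exemption $101,000 → ($899,000 − $101,000) × 3.05% × 230/365 = $15,336.9041
19 August – 31 December 2026: 135 days, exemption $109,000 → ($899,000 − $109,000) × 3.05% × 135/365 = $8,911.8493
Total = $24,248.7534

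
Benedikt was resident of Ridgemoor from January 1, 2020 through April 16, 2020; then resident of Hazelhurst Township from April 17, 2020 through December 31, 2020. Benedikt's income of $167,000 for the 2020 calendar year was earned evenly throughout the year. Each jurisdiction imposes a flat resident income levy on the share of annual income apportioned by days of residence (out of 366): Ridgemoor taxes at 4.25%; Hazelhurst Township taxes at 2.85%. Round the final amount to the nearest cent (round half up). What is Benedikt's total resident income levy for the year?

Ridgemoor, January 1 – April 16, 2020: 107 days → $167,000 × 4.25% × 107/366 = $2,074.9522
Hazelhurst Township, April 17 – December 31, 2020: 259 days → $167,000 × 2.85% × 259/366 = $3,368.0615
Total = $5,443.0137

$5,443.01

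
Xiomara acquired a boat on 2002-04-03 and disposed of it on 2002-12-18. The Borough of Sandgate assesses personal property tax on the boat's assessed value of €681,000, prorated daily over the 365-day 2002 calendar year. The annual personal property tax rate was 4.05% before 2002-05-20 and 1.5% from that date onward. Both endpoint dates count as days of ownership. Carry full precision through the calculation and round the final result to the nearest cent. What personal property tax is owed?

2002-04-03 to 2002-05-19: 47 days at 4.05% → €681,000 × 4.05% × 47/365 = €3,551.4616
2002-05-20 to 2002-12-18: 213 days at 1.5% → €681,000 × 1.5% × 213/365 = €5,961.0822
Total = €9,512.5438

€9,512.54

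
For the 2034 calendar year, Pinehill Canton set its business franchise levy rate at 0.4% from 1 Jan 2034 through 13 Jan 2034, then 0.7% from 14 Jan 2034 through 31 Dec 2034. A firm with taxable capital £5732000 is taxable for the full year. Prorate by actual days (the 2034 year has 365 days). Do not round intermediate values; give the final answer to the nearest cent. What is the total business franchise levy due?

£39511.54

1 Jan – 13 Jan 2034: 13 days at 0.4% → £5732000 × 0.4% × 13/365 = £816.6137
14 Jan – 31 Dec 2034: 352 days at 0.7% → £5732000 × 0.7% × 352/365 = £38694.9260
Total = £39511.5397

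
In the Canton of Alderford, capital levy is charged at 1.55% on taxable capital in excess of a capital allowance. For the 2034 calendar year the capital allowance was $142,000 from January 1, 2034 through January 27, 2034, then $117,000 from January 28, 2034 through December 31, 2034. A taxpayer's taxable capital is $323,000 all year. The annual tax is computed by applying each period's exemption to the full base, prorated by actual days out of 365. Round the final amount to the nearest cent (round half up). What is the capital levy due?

$3,164.34

January 1 – January 27, 2034: 27 days, exemption $142,000 → ($323,000 − $142,000) × 1.55% × 27/365 = $207.5301
January 28 – December 31, 2034: 338 days, exemption $117,000 → ($323,000 − $117,000) × 1.55% × 338/365 = $2,956.8055
Total = $3,164.3356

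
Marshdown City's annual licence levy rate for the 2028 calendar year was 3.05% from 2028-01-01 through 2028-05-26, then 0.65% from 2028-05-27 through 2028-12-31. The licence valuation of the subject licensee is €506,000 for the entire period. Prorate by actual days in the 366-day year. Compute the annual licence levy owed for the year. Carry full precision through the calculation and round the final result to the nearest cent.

2028-01-01 to 2028-05-26: 147 days at 3.05% → €506,000 × 3.05% × 147/366 = €6,198.5000
2028-05-27 to 2028-12-31: 219 days at 0.65% → €506,000 × 0.65% × 219/366 = €1,968.0082
Total = €8,166.5082

€8,166.51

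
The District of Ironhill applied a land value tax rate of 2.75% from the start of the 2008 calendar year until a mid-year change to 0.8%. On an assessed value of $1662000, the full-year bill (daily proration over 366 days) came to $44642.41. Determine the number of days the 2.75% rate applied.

354 days

Let d = days at the first rate; then 366 − d days at the second rate.
$1662000 × [2.75%·d + 0.8%·(366−d)] / 366 = $44642.41
Solving gives d = 354, so the new rate took effect on 20 Dec 2008.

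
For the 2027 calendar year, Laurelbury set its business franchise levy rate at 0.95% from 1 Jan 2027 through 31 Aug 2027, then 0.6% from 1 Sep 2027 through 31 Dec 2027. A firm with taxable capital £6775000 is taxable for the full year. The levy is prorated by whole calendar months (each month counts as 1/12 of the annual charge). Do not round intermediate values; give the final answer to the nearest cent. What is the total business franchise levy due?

1 Jan – 31 Aug 2027: 8 months at 0.95% → £6775000 × 0.95% × 8/12 = £42908.3333
1 Sep – 31 Dec 2027: 4 months at 0.6% → £6775000 × 0.6% × 4/12 = £13550.0000
Total = £56458.3333

£56458.33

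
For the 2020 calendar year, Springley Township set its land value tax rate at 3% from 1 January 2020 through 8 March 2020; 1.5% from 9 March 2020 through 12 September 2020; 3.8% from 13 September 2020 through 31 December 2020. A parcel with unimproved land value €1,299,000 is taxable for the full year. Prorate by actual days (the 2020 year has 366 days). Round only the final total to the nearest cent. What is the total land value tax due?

€32,084.59

1 January – 8 March 2020: 68 days at 3% → €1,299,000 × 3% × 68/366 = €7,240.3279
9 March – 12 September 2020: 188 days at 1.5% → €1,299,000 × 1.5% × 188/366 = €10,008.6885
13 September – 31 December 2020: 110 days at 3.8% → €1,299,000 × 3.8% × 110/366 = €14,835.5738
Total = €32,084.5902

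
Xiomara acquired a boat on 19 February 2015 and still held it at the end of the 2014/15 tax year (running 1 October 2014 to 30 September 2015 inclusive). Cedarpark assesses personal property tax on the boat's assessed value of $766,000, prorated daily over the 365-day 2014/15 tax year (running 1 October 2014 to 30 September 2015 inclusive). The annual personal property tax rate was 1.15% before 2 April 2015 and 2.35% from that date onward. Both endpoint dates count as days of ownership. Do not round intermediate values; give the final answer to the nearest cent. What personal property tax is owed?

19 February – 1 April 2015: 42 days at 1.15% → $766,000 × 1.15% × 42/365 = $1,013.6384
2 April – 30 September 2015: 182 days at 2.35% → $766,000 × 2.35% × 182/365 = $8,975.8411
Total = $9,989.4795

$9,989.48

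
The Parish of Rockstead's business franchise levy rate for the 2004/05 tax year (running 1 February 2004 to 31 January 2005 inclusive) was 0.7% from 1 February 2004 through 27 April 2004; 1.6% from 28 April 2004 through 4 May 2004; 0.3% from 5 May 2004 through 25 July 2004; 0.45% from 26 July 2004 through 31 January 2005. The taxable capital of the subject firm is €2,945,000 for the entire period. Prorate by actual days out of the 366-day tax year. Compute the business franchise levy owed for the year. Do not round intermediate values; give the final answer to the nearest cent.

1 February – 27 April 2004: 87 days at 0.7% → €2,945,000 × 0.7% × 87/366 = €4,900.2869
28 April – 4 May 2004: 7 days at 1.6% → €2,945,000 × 1.6% × 7/366 = €901.2022
5 May – 25 July 2004: 82 days at 0.3% → €2,945,000 × 0.3% × 82/366 = €1,979.4262
26 July 2004 – 31 January 2005: 190 days at 0.45% → €2,945,000 × 0.45% × 190/366 = €6,879.7131
Total = €14,660.6284

€14,660.63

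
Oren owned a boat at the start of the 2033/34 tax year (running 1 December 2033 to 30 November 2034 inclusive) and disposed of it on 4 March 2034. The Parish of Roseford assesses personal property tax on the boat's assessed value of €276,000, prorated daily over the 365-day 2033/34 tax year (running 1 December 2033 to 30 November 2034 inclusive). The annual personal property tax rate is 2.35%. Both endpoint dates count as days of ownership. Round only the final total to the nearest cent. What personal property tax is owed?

Days held (1 December 2033 – 4 March 2034): 94 out of 365
Tax = €276,000 × 2.35% × 94/365 = €1,670.3671

€1,670.37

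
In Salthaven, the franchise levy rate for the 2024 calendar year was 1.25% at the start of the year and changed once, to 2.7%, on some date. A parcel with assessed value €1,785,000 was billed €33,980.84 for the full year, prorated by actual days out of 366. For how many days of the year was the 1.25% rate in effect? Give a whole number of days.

Let d = days at the first rate; then 366 − d days at the second rate.
€1,785,000 × [1.25%·d + 2.7%·(366−d)] / 366 = €33,980.84
Solving gives d = 201, so the new rate took effect on 20 July 2024.

201 days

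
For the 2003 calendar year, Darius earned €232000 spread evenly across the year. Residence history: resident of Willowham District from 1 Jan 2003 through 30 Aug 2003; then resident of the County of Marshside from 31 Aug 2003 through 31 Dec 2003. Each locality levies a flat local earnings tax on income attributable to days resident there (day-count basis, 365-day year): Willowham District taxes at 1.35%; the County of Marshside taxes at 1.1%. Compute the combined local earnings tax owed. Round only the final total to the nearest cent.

€2936.55

Willowham District, 1 Jan – 30 Aug 2003: 242 days → €232000 × 1.35% × 242/365 = €2076.5589
The County of Marshside, 31 Aug – 31 Dec 2003: 123 days → €232000 × 1.1% × 123/365 = €859.9890
Total = €2936.5479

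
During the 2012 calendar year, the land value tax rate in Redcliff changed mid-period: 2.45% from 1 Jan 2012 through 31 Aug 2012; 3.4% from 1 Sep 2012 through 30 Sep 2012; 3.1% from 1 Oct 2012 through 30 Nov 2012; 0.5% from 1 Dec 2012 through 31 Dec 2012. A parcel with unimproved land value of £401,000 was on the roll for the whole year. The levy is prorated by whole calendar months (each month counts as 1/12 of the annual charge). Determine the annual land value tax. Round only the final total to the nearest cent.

1 Jan – 31 Aug 2012: 8 months at 2.45% → £401,000 × 2.45% × 8/12 = £6,549.6667
1 Sep – 30 Sep 2012: 1 month at 3.4% → £401,000 × 3.4% × 1/12 = £1,136.1667
1 Oct – 30 Nov 2012: 2 months at 3.1% → £401,000 × 3.1% × 2/12 = £2,071.8333
1 Dec – 31 Dec 2012: 1 month at 0.5% → £401,000 × 0.5% × 1/12 = £167.0833
Total = £9,924.7500

£9,924.75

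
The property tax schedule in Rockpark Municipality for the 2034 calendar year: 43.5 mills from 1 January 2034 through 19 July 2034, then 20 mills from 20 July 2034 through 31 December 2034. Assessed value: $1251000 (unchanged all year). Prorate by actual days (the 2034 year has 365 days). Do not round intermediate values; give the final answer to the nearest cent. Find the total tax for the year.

1 January – 19 July 2034: 200 days at 43.5 mills → $1251000 × 4.35% × 200/365 = $29818.3562
20 July – 31 December 2034: 165 days at 20 mills → $1251000 × 2% × 165/365 = $11310.4110
Total = $41128.7671

$41128.77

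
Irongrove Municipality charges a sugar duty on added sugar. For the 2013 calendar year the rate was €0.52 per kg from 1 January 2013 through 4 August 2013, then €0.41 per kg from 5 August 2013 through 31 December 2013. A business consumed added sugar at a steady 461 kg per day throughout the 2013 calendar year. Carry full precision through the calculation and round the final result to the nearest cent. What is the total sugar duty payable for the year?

€79,942.01

1 January – 4 August 2013: 216 days × 461 kg/day = 99,576 kg at €0.52/kg → €51,779.52
5 August – 31 December 2013: 149 days × 461 kg/day = 68,689 kg at €0.41/kg → €28,162.49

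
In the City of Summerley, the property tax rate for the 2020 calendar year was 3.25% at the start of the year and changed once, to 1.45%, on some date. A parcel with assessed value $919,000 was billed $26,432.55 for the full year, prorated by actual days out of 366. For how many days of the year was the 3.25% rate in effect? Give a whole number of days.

290 days

Let d = days at the first rate; then 366 − d days at the second rate.
$919,000 × [3.25%·d + 1.45%·(366−d)] / 366 = $26,432.55
Solving gives d = 290, so the new rate took effect on 17 Oct 2020.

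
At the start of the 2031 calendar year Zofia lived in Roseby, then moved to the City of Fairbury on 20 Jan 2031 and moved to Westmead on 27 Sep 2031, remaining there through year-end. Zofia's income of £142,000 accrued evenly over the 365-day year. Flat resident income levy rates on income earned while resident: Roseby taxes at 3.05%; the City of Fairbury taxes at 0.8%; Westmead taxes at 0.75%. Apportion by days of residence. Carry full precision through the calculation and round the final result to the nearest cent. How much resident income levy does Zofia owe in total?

Roseby, 1 Jan – 19 Jan 2031: 19 days → £142,000 × 3.05% × 19/365 = £225.4493
The City of Fairbury, 20 Jan – 26 Sep 2031: 250 days → £142,000 × 0.8% × 250/365 = £778.0822
Westmead, 27 Sep – 31 Dec 2031: 96 days → £142,000 × 0.75% × 96/365 = £280.1096
Total = £1,283.6411

£1,283.64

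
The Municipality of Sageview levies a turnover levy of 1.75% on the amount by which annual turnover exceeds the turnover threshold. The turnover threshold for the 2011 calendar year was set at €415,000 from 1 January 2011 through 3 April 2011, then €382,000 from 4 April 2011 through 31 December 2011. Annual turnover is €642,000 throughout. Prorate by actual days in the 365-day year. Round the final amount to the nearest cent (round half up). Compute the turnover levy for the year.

1 January – 3 April 2011: 93 days, exemption €415,000 → (€642,000 − €415,000) × 1.75% × 93/365 = €1,012.1712
4 April – 31 December 2011: 272 days, exemption €382,000 → (€642,000 − €382,000) × 1.75% × 272/365 = €3,390.6849
Total = €4,402.8562

€4,402.86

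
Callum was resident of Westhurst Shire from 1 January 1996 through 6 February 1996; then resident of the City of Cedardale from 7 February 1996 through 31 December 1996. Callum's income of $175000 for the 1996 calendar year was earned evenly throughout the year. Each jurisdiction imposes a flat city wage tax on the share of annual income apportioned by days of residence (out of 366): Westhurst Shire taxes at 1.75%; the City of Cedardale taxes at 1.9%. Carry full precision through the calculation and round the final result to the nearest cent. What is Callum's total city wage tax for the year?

$3298.46

Westhurst Shire, 1 January – 6 February 1996: 37 days → $175000 × 1.75% × 37/366 = $309.5970
The City of Cedardale, 7 February – 31 December 1996: 329 days → $175000 × 1.9% × 329/366 = $2988.8661
Total = $3298.4631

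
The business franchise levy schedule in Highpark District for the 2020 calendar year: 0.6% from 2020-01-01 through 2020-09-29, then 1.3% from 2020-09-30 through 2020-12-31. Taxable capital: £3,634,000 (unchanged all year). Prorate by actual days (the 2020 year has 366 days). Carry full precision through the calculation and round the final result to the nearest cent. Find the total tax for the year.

£28,267.75

2020-01-01 to 2020-09-29: 273 days at 0.6% → £3,634,000 × 0.6% × 273/366 = £16,263.6393
2020-09-30 to 2020-12-31: 93 days at 1.3% → £3,634,000 × 1.3% × 93/366 = £12,004.1148
Total = £28,267.7541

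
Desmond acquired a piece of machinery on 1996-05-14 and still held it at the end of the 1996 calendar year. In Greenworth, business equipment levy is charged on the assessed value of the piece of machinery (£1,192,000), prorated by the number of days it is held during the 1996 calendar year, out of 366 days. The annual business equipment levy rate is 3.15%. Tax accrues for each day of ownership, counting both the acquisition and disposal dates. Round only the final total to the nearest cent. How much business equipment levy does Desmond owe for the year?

Days held (1996-05-14 to 1996-12-31): 232 out of 366
Tax = £1,192,000 × 3.15% × 232/366 = £23,800.9180

£23,800.92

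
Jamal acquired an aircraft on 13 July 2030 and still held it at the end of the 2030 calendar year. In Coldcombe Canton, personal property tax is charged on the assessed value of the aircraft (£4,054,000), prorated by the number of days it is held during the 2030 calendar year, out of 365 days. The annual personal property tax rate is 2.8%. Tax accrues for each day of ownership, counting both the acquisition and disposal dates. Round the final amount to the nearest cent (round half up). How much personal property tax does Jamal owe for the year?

Days held (13 July – 31 December 2030): 172 out of 365
Tax = £4,054,000 × 2.8% × 172/365 = £53,490.5863

£53,490.59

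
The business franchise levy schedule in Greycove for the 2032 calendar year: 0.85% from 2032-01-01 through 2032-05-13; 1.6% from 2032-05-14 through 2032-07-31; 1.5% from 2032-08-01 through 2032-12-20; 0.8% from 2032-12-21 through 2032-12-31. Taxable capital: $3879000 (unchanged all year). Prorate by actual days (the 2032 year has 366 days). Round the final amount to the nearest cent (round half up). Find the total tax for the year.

2032-01-01 to 2032-05-13: 134 days at 0.85% → $3879000 × 0.85% × 134/366 = $12071.5328
2032-05-14 to 2032-07-31: 79 days at 1.6% → $3879000 × 1.6% × 79/366 = $13396.3279
2032-08-01 to 2032-12-20: 142 days at 1.5% → $3879000 × 1.5% × 142/366 = $22574.5082
2032-12-21 to 2032-12-31: 11 days at 0.8% → $3879000 × 0.8% × 11/366 = $932.6557
Total = $48975.0246

$48975.02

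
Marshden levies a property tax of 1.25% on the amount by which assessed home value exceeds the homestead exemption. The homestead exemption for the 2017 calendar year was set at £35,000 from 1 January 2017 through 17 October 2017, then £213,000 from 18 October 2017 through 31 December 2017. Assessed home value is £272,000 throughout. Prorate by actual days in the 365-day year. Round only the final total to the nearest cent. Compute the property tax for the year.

1 January – 17 October 2017: 290 days, exemption £35,000 → (£272,000 − £35,000) × 1.25% × 290/365 = £2,353.7671
18 October – 31 December 2017: 75 days, exemption £213,000 → (£272,000 − £213,000) × 1.25% × 75/365 = £151.5411
Total = £2,505.3082

£2,505.31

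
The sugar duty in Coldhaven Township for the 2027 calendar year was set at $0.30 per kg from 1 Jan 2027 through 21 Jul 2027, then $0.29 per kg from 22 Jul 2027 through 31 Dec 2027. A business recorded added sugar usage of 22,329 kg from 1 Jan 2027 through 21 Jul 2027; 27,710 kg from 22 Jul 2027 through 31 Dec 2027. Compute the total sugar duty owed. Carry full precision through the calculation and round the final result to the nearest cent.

1 Jan – 21 Jul 2027: 22,329 kg at $0.30/kg → $6,698.70
22 Jul – 31 Dec 2027: 27,710 kg at $0.29/kg → $8,035.90

$14,734.60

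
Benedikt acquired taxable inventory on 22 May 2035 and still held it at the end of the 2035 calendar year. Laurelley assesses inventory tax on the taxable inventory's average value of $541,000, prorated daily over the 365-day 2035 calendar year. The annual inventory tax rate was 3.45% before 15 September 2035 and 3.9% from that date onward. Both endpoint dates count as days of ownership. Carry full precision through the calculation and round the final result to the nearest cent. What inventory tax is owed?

22 May – 14 September 2035: 116 days at 3.45% → $541,000 × 3.45% × 116/365 = $5,931.7315
15 September – 31 December 2035: 108 days at 3.9% → $541,000 × 3.9% × 108/365 = $6,242.9918
Total = $12,174.7233

$12,174.72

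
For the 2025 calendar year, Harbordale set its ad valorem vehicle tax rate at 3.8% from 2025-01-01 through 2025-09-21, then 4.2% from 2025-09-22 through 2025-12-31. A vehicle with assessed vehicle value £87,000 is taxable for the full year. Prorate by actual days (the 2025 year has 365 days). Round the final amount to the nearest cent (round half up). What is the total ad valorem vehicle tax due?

£3,402.30

2025-01-01 to 2025-09-21: 264 days at 3.8% → £87,000 × 3.8% × 264/365 = £2,391.1890
2025-09-22 to 2025-12-31: 101 days at 4.2% → £87,000 × 4.2% × 101/365 = £1,011.1068
Total = £3,402.2959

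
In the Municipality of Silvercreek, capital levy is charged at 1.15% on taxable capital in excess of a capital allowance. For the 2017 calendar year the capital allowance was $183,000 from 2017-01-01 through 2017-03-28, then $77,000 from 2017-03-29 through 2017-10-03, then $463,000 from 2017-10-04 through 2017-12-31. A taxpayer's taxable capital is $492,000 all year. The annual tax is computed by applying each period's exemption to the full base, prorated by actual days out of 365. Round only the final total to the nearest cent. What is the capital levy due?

$3,399.56

2017-01-01 to 2017-03-28: 87 days, exemption $183,000 → ($492,000 − $183,000) × 1.15% × 87/365 = $846.9986
2017-03-29 to 2017-10-03: 189 days, exemption $77,000 → ($492,000 − $77,000) × 1.15% × 189/365 = $2,471.2397
2017-10-04 to 2017-12-31: 89 days, exemption $463,000 → ($492,000 − $463,000) × 1.15% × 89/365 = $81.3192
Total = $3,399.5575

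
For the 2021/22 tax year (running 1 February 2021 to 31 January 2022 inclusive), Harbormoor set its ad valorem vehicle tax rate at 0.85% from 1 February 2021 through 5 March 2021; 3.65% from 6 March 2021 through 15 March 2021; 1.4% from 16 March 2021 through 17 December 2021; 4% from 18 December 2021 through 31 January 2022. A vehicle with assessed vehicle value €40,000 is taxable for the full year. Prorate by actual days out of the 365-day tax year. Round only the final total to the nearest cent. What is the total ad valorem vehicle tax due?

1 February – 5 March 2021: 33 days at 0.85% → €40,000 × 0.85% × 33/365 = €30.7397
6 March – 15 March 2021: 10 days at 3.65% → €40,000 × 3.65% × 10/365 = €40.0000
16 March – 17 December 2021: 277 days at 1.4% → €40,000 × 1.4% × 277/365 = €424.9863
18 December 2021 – 31 January 2022: 45 days at 4% → €40,000 × 4% × 45/365 = €197.2603
Total = €692.9863

€692.99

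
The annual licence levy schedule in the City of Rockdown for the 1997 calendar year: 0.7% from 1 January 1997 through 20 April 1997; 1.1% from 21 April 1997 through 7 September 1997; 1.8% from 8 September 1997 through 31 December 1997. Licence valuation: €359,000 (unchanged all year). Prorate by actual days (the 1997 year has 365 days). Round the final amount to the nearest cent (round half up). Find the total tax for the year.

€4,308.00

1 January – 20 April 1997: 110 days at 0.7% → €359,000 × 0.7% × 110/365 = €757.3425
21 April – 7 September 1997: 140 days at 1.1% → €359,000 × 1.1% × 140/365 = €1,514.6849
8 September – 31 December 1997: 115 days at 1.8% → €359,000 × 1.8% × 115/365 = €2,035.9726
Total = €4,308.0000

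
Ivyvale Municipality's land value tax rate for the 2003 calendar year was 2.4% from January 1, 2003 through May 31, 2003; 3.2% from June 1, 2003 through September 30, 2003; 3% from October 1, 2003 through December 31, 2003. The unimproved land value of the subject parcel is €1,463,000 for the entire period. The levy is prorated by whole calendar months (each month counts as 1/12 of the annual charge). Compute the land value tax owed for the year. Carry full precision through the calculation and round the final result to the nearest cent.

€41,207.83

January 1 – May 31, 2003: 5 months at 2.4% → €1,463,000 × 2.4% × 5/12 = €14,630.0000
June 1 – September 30, 2003: 4 months at 3.2% → €1,463,000 × 3.2% × 4/12 = €15,605.3333
October 1 – December 31, 2003: 3 months at 3% → €1,463,000 × 3% × 3/12 = €10,972.5000
Total = €41,207.8333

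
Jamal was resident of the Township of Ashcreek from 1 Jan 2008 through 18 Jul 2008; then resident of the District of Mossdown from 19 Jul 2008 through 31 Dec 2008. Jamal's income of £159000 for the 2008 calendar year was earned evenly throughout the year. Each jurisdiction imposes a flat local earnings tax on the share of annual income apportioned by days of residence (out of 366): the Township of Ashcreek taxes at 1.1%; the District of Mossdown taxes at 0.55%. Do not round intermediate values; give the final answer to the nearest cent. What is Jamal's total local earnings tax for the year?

The Township of Ashcreek, 1 Jan – 18 Jul 2008: 200 days → £159000 × 1.1% × 200/366 = £955.7377
The District of Mossdown, 19 Jul – 31 Dec 2008: 166 days → £159000 × 0.55% × 166/366 = £396.6311
Total = £1352.3689

£1352.37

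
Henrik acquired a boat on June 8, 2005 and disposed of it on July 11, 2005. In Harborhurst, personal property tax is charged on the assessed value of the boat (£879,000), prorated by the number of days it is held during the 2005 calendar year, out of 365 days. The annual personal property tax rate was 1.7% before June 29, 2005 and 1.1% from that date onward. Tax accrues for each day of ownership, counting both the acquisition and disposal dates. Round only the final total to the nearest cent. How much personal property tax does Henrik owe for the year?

June 8 – June 28, 2005: 21 days at 1.7% → £879,000 × 1.7% × 21/365 = £859.7342
June 29 – July 11, 2005: 13 days at 1.1% → £879,000 × 1.1% × 13/365 = £344.3753
Total = £1,204.1096

£1,204.11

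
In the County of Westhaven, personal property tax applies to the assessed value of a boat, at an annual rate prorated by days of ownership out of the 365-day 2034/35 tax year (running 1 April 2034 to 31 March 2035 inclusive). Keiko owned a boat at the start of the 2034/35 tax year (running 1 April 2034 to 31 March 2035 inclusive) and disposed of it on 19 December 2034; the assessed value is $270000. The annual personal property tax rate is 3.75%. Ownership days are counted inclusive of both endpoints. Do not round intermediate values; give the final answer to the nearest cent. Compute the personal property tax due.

Days held (1 April – 19 December 2034): 263 out of 365
Tax = $270000 × 3.75% × 263/365 = $7295.5479

$7295.55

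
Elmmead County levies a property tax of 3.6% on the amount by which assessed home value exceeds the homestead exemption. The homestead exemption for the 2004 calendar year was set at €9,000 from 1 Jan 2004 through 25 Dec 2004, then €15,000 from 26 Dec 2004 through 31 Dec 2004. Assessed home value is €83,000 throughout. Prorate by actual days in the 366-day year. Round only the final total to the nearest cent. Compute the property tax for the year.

1 Jan – 25 Dec 2004: 360 days, exemption €9,000 → (€83,000 − €9,000) × 3.6% × 360/366 = €2,620.3279
26 Dec – 31 Dec 2004: 6 days, exemption €15,000 → (€83,000 − €15,000) × 3.6% × 6/366 = €40.1311
Total = €2,660.4590

€2,660.46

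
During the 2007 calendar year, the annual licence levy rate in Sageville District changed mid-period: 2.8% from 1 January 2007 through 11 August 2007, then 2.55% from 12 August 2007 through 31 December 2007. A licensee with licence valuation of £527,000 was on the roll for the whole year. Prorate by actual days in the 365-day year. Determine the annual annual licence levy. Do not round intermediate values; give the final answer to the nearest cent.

1 January – 11 August 2007: 223 days at 2.8% → £527,000 × 2.8% × 223/365 = £9,015.3096
12 August – 31 December 2007: 142 days at 2.55% → £527,000 × 2.55% × 142/365 = £5,228.1288
Total = £14,243.4384

£14,243.44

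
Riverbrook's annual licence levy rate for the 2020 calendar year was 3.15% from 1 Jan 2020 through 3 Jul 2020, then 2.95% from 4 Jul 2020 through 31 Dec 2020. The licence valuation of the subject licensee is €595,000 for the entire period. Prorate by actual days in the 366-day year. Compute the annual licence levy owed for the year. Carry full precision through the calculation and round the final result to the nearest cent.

€18,154.00

1 Jan – 3 Jul 2020: 185 days at 3.15% → €595,000 × 3.15% × 185/366 = €9,473.6680
4 Jul – 31 Dec 2020: 181 days at 2.95% → €595,000 × 2.95% × 181/366 = €8,680.3347
Total = €18,154.0027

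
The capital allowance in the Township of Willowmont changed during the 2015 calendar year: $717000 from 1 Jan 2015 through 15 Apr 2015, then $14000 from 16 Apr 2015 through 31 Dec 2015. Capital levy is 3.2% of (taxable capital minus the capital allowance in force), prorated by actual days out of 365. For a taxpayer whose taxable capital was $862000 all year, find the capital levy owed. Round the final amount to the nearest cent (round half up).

1 Jan – 15 Apr 2015: 105 days, exemption $717000 → ($862000 − $717000) × 3.2% × 105/365 = $1334.7945
16 Apr – 31 Dec 2015: 260 days, exemption $14000 → ($862000 − $14000) × 3.2% × 260/365 = $19329.7534
Total = $20664.5479

$20664.55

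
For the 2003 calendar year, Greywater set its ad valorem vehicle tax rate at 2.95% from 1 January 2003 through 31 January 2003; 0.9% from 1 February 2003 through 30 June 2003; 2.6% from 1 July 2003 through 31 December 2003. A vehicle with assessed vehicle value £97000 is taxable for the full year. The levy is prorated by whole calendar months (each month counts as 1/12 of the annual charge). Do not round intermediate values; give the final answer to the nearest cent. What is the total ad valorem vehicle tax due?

1 January – 31 January 2003: 1 month at 2.95% → £97000 × 2.95% × 1/12 = £238.4583
1 February – 30 June 2003: 5 months at 0.9% → £97000 × 0.9% × 5/12 = £363.7500
1 July – 31 December 2003: 6 months at 2.6% → £97000 × 2.6% × 6/12 = £1261.0000
Total = £1863.2083

£1863.21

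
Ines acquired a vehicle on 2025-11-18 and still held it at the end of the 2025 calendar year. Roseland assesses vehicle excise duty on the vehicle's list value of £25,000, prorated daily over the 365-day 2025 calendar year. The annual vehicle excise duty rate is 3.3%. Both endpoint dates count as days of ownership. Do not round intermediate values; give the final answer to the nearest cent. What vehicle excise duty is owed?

Days held (2025-11-18 to 2025-12-31): 44 out of 365
Tax = £25,000 × 3.3% × 44/365 = £99.4521

£99.45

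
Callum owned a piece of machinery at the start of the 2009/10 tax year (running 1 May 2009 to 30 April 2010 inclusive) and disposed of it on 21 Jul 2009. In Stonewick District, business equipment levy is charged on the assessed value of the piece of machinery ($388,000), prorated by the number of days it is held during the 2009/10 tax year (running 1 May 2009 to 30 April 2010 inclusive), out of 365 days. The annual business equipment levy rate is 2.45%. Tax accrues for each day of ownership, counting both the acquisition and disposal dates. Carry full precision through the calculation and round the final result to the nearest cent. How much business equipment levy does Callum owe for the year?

Days held (1 May – 21 Jul 2009): 82 out of 365
Tax = $388,000 × 2.45% × 82/365 = $2,135.5945

$2,135.59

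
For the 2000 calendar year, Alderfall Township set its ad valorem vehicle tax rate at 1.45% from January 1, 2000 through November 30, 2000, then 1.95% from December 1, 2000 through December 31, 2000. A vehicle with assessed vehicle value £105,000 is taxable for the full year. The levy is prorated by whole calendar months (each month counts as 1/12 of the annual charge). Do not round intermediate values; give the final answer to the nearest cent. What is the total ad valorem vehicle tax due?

January 1 – November 30, 2000: 11 months at 1.45% → £105,000 × 1.45% × 11/12 = £1,395.6250
December 1 – December 31, 2000: 1 month at 1.95% → £105,000 × 1.95% × 1/12 = £170.6250
Total = £1,566.2500

£1,566.25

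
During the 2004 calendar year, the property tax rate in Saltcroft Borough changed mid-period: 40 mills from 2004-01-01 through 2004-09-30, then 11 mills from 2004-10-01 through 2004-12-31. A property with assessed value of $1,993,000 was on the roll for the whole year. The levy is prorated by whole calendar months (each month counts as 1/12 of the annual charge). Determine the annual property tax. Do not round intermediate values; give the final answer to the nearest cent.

$65,270.75

2004-01-01 to 2004-09-30: 9 months at 40 mills → $1,993,000 × 4% × 9/12 = $59,790.0000
2004-10-01 to 2004-12-31: 3 months at 11 mills → $1,993,000 × 1.1% × 3/12 = $5,480.7500
Total = $65,270.7500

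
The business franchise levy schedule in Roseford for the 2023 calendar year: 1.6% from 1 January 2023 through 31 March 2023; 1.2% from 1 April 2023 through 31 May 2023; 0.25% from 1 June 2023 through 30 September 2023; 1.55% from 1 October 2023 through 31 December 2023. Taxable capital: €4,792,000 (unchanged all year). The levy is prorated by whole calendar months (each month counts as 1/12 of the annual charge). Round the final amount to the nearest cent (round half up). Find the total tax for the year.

1 January – 31 March 2023: 3 months at 1.6% → €4,792,000 × 1.6% × 3/12 = €19,168.0000
1 April – 31 May 2023: 2 months at 1.2% → €4,792,000 × 1.2% × 2/12 = €9,584.0000
1 June – 30 September 2023: 4 months at 0.25% → €4,792,000 × 0.25% × 4/12 = €3,993.3333
1 October – 31 December 2023: 3 months at 1.55% → €4,792,000 × 1.55% × 3/12 = €18,569.0000
Total = €51,314.3333

€51,314.33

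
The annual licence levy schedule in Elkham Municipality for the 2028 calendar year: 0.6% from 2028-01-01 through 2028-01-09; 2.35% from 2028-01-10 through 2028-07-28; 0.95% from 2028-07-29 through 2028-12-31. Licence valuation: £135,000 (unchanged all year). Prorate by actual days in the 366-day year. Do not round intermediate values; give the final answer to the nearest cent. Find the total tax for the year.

£2,308.83

2028-01-01 to 2028-01-09: 9 days at 0.6% → £135,000 × 0.6% × 9/366 = £19.9180
2028-01-10 to 2028-07-28: 201 days at 2.35% → £135,000 × 2.35% × 201/366 = £1,742.2746
2028-07-29 to 2028-12-31: 156 days at 0.95% → £135,000 × 0.95% × 156/366 = £546.6393
Total = £2,308.8320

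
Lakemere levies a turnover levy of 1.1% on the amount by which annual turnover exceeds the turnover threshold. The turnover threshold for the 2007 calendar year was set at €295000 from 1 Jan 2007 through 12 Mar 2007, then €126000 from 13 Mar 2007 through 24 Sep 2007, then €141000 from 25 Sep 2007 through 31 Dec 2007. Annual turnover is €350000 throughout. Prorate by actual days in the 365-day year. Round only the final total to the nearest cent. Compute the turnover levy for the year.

€2058.08

1 Jan – 12 Mar 2007: 71 days, exemption €295000 → (€350000 − €295000) × 1.1% × 71/365 = €117.6849
13 Mar – 24 Sep 2007: 196 days, exemption €126000 → (€350000 − €126000) × 1.1% × 196/365 = €1323.1342
25 Sep – 31 Dec 2007: 98 days, exemption €141000 → (€350000 − €141000) × 1.1% × 98/365 = €617.2658
Total = €2058.0849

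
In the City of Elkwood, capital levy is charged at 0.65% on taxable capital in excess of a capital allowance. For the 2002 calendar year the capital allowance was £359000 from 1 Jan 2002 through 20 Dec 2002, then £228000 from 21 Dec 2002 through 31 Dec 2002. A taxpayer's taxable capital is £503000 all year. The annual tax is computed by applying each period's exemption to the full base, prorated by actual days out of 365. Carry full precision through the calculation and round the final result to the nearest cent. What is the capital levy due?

£961.66

1 Jan – 20 Dec 2002: 354 days, exemption £359000 → (£503000 − £359000) × 0.65% × 354/365 = £907.7918
21 Dec – 31 Dec 2002: 11 days, exemption £228000 → (£503000 − £228000) × 0.65% × 11/365 = £53.8699
Total = £961.6616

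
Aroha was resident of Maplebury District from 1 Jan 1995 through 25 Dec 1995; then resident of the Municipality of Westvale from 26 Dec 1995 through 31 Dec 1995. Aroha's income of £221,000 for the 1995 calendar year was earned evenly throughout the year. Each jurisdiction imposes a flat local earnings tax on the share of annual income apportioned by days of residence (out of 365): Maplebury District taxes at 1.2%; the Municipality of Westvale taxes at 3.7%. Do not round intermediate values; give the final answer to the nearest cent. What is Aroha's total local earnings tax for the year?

£2,742.82

Maplebury District, 1 Jan – 25 Dec 1995: 359 days → £221,000 × 1.2% × 359/365 = £2,608.4055
The Municipality of Westvale, 26 Dec – 31 Dec 1995: 6 days → £221,000 × 3.7% × 6/365 = £134.4164
Total = £2,742.8219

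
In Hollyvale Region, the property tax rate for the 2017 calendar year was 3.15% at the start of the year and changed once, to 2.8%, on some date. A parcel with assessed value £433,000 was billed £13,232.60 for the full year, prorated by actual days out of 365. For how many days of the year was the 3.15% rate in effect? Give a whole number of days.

Let d = days at the first rate; then 365 − d days at the second rate.
£433,000 × [3.15%·d + 2.8%·(365−d)] / 365 = £13,232.60
Solving gives d = 267, so the new rate took effect on September 25, 2017.

267 days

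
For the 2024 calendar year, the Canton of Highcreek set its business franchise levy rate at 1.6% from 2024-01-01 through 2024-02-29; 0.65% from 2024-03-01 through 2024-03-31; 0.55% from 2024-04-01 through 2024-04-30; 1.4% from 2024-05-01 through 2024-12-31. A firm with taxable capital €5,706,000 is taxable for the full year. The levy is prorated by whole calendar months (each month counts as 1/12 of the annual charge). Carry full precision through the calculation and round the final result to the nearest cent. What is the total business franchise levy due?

2024-01-01 to 2024-02-29: 2 months at 1.6% → €5,706,000 × 1.6% × 2/12 = €15,216.0000
2024-03-01 to 2024-03-31: 1 month at 0.65% → €5,706,000 × 0.65% × 1/12 = €3,090.7500
2024-04-01 to 2024-04-30: 1 month at 0.55% → €5,706,000 × 0.55% × 1/12 = €2,615.2500
2024-05-01 to 2024-12-31: 8 months at 1.4% → €5,706,000 × 1.4% × 8/12 = €53,256.0000
Total = €74,178.0000

€74,178.00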